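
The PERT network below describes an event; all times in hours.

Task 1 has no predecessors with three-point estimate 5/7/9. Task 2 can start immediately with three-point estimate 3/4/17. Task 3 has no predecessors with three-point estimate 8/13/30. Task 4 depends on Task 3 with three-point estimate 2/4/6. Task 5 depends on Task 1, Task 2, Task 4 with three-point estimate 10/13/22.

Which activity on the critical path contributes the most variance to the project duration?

te_Task 1 = (5 + 4·7 + 9)/6 = 42/6 = 7; σ²_Task 1 = ((9−5)/6)² = 0.444
te_Task 2 = (3 + 4·4 + 17)/6 = 36/6 = 6; σ²_Task 2 = ((17−3)/6)² = 5.444
te_Task 3 = (8 + 4·13 + 30)/6 = 90/6 = 15; σ²_Task 3 = ((30−8)/6)² = 13.444
te_Task 4 = (2 + 4·4 + 6)/6 = 24/6 = 4; σ²_Task 4 = ((6−2)/6)² = 0.444
te_Task 5 = (10 + 4·13 + 22)/6 = 84/6 = 14; σ²_Task 5 = ((22−10)/6)² = 4.000

Forward pass:
ES_Task 1 = 0; EF_Task 1 = 7
ES_Task 2 = 0; EF_Task 2 = 6
ES_Task 3 = 0; EF_Task 3 = 15
ES_Task 4 = 15; EF_Task 4 = 15+4 = 19
ES_Task 5 = max(EF_Task 1=7, EF_Task 2=6, EF_Task 4=19) = 19; EF_Task 5 = 19+14 = 33
Expected project duration μ = 33 hours. Critical path: Task 3 → Task 4 → Task 5.

Variances on critical path: σ²_Task 3=13.444, σ²_Task 4=0.444, σ²_Task 5=4.000.
Largest is σ²_Task 3 = 13.444.

Task 3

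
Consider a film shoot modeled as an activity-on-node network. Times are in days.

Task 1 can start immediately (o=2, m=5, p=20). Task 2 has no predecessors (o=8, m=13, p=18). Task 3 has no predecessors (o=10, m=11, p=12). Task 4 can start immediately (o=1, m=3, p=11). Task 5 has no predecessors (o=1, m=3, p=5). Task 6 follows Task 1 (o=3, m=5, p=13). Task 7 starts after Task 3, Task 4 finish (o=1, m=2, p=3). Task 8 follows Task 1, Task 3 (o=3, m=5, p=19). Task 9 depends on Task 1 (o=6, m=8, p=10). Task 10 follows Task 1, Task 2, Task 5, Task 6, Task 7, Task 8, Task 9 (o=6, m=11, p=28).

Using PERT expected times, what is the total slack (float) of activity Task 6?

te_Task 1 = (2 + 4·5 + 20)/6 = 42/6 = 7
te_Task 2 = (8 + 4·13 + 18)/6 = 78/6 = 13
te_Task 3 = (10 + 4·11 + 12)/6 = 66/6 = 11
te_Task 4 = (1 + 4·3 + 11)/6 = 24/6 = 4
te_Task 5 = (1 + 4·3 + 5)/6 = 18/6 = 3
te_Task 6 = (3 + 4·5 + 13)/6 = 36/6 = 6
te_Task 7 = (1 + 4·2 + 3)/6 = 12/6 = 2
te_Task 8 = (3 + 4·5 + 19)/6 = 42/6 = 7
te_Task 9 = (6 + 4·8 + 10)/6 = 48/6 = 8
te_Task 10 = (6 + 4·11 + 28)/6 = 78/6 = 13

Forward pass:
ES_Task 1 = 0; EF_Task 1 = 7
ES_Task 2 = 0; EF_Task 2 = 13
ES_Task 3 = 0; EF_Task 3 = 11
ES_Task 4 = 0; EF_Task 4 = 4
ES_Task 5 = 0; EF_Task 5 = 3
ES_Task 6 = 7; EF_Task 6 = 7+6 = 13
ES_Task 7 = max(EF_Task 3=11, EF_Task 4=4) = 11; EF_Task 7 = 11+2 = 13
ES_Task 8 = max(EF_Task 1=7, EF_Task 3=11) = 11; EF_Task 8 = 11+7 = 18
ES_Task 9 = 7; EF_Task 9 = 7+8 = 15
ES_Task 10 = max(EF_Task 1=7, EF_Task 2=13, EF_Task 5=3, EF_Task 6=13, EF_Task 7=13, EF_Task 8=18, EF_Task 9=15) = 18; EF_Task 10 = 18+13 = 31
Expected project duration μ = 31 days. Critical path: Task 3 → Task 8 → Task 10.

Backward pass:
LF_Task 10 = 31; LS_Task 10 = 31−13 = 18
LF_Task 9 = LS_Task 10 = 18; LS_Task 9 = 18−8 = 10
LF_Task 8 = LS_Task 10 = 18; LS_Task 8 = 18−7 = 11
LF_Task 7 = LS_Task 10 = 18; LS_Task 7 = 18−2 = 16
LF_Task 6 = LS_Task 10 = 18; LS_Task 6 = 18−6 = 12
LF_Task 5 = LS_Task 10 = 18; LS_Task 5 = 18−3 = 15
LF_Task 4 = LS_Task 7 = 16; LS_Task 4 = 16−4 = 12
LF_Task 3 = min(LS_Task 7=16, LS_Task 8=11) = 11; LS_Task 3 = 11−11 = 0
LF_Task 2 = LS_Task 10 = 18; LS_Task 2 = 18−13 = 5
LF_Task 1 = min(LS_Task 6=12, LS_Task 8=11, LS_Task 9=10, LS_Task 10=18) = 10; LS_Task 1 = 10−7 = 3
Slack_Task 6 = LS_Task 6 − ES_Task 6 = 12 − 7 = 5

5 days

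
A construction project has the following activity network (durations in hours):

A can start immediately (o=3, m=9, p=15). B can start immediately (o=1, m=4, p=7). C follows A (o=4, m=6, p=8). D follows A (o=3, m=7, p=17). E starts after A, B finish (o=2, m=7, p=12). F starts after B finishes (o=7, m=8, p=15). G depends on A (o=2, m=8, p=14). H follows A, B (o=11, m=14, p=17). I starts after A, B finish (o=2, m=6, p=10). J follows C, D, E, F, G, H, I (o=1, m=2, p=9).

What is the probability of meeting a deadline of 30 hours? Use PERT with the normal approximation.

te_A = (3 + 4·9 + 15)/6 = 54/6 = 9; σ²_A = ((15−3)/6)² = 4.000
te_B = (1 + 4·4 + 7)/6 = 24/6 = 4; σ²_B = ((7−1)/6)² = 1.000
te_C = (4 + 4·6 + 8)/6 = 36/6 = 6; σ²_C = ((8−4)/6)² = 0.444
te_D = (3 + 4·7 + 17)/6 = 48/6 = 8; σ²_D = ((17−3)/6)² = 5.444
te_E = (2 + 4·7 + 12)/6 = 42/6 = 7; σ²_E = ((12−2)/6)² = 2.778
te_F = (7 + 4·8 + 15)/6 = 54/6 = 9; σ²_F = ((15−7)/6)² = 1.778
te_G = (2 + 4·8 + 14)/6 = 48/6 = 8; σ²_G = ((14−2)/6)² = 4.000
te_H = (11 + 4·14 + 17)/6 = 84/6 = 14; σ²_H = ((17−11)/6)² = 1.000
te_I = (2 + 4·6 + 10)/6 = 36/6 = 6; σ²_I = ((10−2)/6)² = 1.778
te_J = (1 + 4·2 + 9)/6 = 18/6 = 3; σ²_J = ((9−1)/6)² = 1.778

Forward pass:
ES_A = 0; EF_A = 9
ES_B = 0; EF_B = 4
ES_C = 9; EF_C = 9+6 = 15
ES_D = 9; EF_D = 9+8 = 17
ES_E = max(EF_A=9, EF_B=4) = 9; EF_E = 9+7 = 16
ES_F = 4; EF_F = 4+9 = 13
ES_G = 9; EF_G = 9+8 = 17
ES_H = max(EF_A=9, EF_B=4) = 9; EF_H = 9+14 = 23
ES_I = max(EF_A=9, EF_B=4) = 9; EF_I = 9+6 = 15
ES_J = max(EF_C=15, EF_D=17, EF_E=16, EF_F=13, EF_G=17, EF_H=23, EF_I=15) = 23; EF_J = 23+3 = 26
Expected project duration μ = 26 hours. Critical path: A → H → J.

Variance along critical path = 4.000 + 1.000 + 1.778 = 6.778; σ = √6.778 = 2.603 hours.
Z = (30 − 26) / 2.603 = 1.536
P(T ≤ 30) = Φ(1.536) ≈ 0.938

0.938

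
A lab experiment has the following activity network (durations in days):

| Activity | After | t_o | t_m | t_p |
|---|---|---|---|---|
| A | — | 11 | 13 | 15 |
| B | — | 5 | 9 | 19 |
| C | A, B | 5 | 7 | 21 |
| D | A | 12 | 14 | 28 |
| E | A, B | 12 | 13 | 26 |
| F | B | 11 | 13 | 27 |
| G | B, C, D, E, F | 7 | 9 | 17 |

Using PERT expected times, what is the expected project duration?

te_A = (11 + 4·13 + 15)/6 = 78/6 = 13
te_B = (5 + 4·9 + 19)/6 = 60/6 = 10
te_C = (5 + 4·7 + 21)/6 = 54/6 = 9
te_D = (12 + 4·14 + 28)/6 = 96/6 = 16
te_E = (12 + 4·13 + 26)/6 = 90/6 = 15
te_F = (11 + 4·13 + 27)/6 = 90/6 = 15
te_G = (7 + 4·9 + 17)/6 = 60/6 = 10

Forward pass:
ES_A = 0; EF_A = 13
ES_B = 0; EF_B = 10
ES_C = max(EF_A=13, EF_B=10) = 13; EF_C = 13+9 = 22
ES_D = 13; EF_D = 13+16 = 29
ES_E = max(EF_A=13, EF_B=10) = 13; EF_E = 13+15 = 28
ES_F = 10; EF_F = 10+15 = 25
ES_G = max(EF_B=10, EF_C=22, EF_D=29, EF_E=28, EF_F=25) = 29; EF_G = 29+10 = 39
Expected project duration μ = 39 days. Critical path: A → D → G.

39 days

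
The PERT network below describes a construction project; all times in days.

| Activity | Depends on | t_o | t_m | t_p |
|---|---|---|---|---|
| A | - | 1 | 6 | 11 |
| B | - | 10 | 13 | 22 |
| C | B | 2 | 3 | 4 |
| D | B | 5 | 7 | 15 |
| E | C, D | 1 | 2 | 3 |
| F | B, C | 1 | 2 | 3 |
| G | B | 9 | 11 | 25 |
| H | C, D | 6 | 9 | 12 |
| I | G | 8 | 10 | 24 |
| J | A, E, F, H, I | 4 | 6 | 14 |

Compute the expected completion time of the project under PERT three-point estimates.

46 days

te_A = (1 + 4·6 + 11)/6 = 36/6 = 6
te_B = (10 + 4·13 + 22)/6 = 84/6 = 14
te_C = (2 + 4·3 + 4)/6 = 18/6 = 3
te_D = (5 + 4·7 + 15)/6 = 48/6 = 8
te_E = (1 + 4·2 + 3)/6 = 12/6 = 2
te_F = (1 + 4·2 + 3)/6 = 12/6 = 2
te_G = (9 + 4·11 + 25)/6 = 78/6 = 13
te_H = (6 + 4·9 + 12)/6 = 54/6 = 9
te_I = (8 + 4·10 + 24)/6 = 72/6 = 12
te_J = (4 + 4·6 + 14)/6 = 42/6 = 7

Forward pass:
ES_A = 0; EF_A = 6
ES_B = 0; EF_B = 14
ES_C = 14; EF_C = 14+3 = 17
ES_D = 14; EF_D = 14+8 = 22
ES_E = max(EF_C=17, EF_D=22) = 22; EF_E = 22+2 = 24
ES_F = max(EF_B=14, EF_C=17) = 17; EF_F = 17+2 = 19
ES_G = 14; EF_G = 14+13 = 27
ES_H = max(EF_C=17, EF_D=22) = 22; EF_H = 22+9 = 31
ES_I = 27; EF_I = 27+12 = 39
ES_J = max(EF_A=6, EF_E=24, EF_F=19, EF_H=31, EF_I=39) = 39; EF_J = 39+7 = 46
Expected project duration μ = 46 days. Critical path: B → G → I → J.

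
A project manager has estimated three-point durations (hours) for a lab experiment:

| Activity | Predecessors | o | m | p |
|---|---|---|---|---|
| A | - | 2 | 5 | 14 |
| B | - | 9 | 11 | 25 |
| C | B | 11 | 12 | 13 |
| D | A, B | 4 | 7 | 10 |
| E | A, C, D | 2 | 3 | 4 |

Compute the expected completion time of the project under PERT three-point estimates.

te_A = (2 + 4·5 + 14)/6 = 36/6 = 6
te_B = (9 + 4·11 + 25)/6 = 78/6 = 13
te_C = (11 + 4·12 + 13)/6 = 72/6 = 12
te_D = (4 + 4·7 + 10)/6 = 42/6 = 7
te_E = (2 + 4·3 + 4)/6 = 18/6 = 3

Forward pass:
ES_A = 0; EF_A = 6
ES_B = 0; EF_B = 13
ES_C = 13; EF_C = 13+12 = 25
ES_D = max(EF_A=6, EF_B=13) = 13; EF_D = 13+7 = 20
ES_E = max(EF_A=6, EF_C=25, EF_D=20) = 25; EF_E = 25+3 = 28
Expected project duration μ = 28 hours. Critical path: B → C → E.

28 hours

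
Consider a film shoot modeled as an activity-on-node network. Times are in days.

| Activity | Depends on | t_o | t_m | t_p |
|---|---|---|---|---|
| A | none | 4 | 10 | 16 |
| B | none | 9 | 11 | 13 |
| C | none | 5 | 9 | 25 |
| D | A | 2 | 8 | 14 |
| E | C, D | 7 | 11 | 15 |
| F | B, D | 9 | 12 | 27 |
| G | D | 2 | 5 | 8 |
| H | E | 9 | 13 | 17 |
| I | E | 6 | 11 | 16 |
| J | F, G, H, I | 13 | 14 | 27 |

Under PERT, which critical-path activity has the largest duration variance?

te_A = (4 + 4·10 + 16)/6 = 60/6 = 10; σ²_A = ((16−4)/6)² = 4.000
te_B = (9 + 4·11 + 13)/6 = 66/6 = 11; σ²_B = ((13−9)/6)² = 0.444
te_C = (5 + 4·9 + 25)/6 = 66/6 = 11; σ²_C = ((25−5)/6)² = 11.111
te_D = (2 + 4·8 + 14)/6 = 48/6 = 8; σ²_D = ((14−2)/6)² = 4.000
te_E = (7 + 4·11 + 15)/6 = 66/6 = 11; σ²_E = ((15−7)/6)² = 1.778
te_F = (9 + 4·12 + 27)/6 = 84/6 = 14; σ²_F = ((27−9)/6)² = 9.000
te_G = (2 + 4·5 + 8)/6 = 30/6 = 5; σ²_G = ((8−2)/6)² = 1.000
te_H = (9 + 4·13 + 17)/6 = 78/6 = 13; σ²_H = ((17−9)/6)² = 1.778
te_I = (6 + 4·11 + 16)/6 = 66/6 = 11; σ²_I = ((16−6)/6)² = 2.778
te_J = (13 + 4·14 + 27)/6 = 96/6 = 16; σ²_J = ((27−13)/6)² = 5.444

Forward pass:
ES_A = 0; EF_A = 10
ES_B = 0; EF_B = 11
ES_C = 0; EF_C = 11
ES_D = 10; EF_D = 10+8 = 18
ES_E = max(EF_C=11, EF_D=18) = 18; EF_E = 18+11 = 29
ES_F = max(EF_B=11, EF_D=18) = 18; EF_F = 18+14 = 32
ES_G = 18; EF_G = 18+5 = 23
ES_H = 29; EF_H = 29+13 = 42
ES_I = 29; EF_I = 29+11 = 40
ES_J = max(EF_F=32, EF_G=23, EF_H=42, EF_I=40) = 42; EF_J = 42+16 = 58
Expected project duration μ = 58 days. Critical path: A → D → E → H → J.

Variances on critical path: σ²_A=4.000, σ²_D=4.000, σ²_E=1.778, σ²_H=1.778, σ²_J=5.444.
Largest is σ²_J = 5.444.

J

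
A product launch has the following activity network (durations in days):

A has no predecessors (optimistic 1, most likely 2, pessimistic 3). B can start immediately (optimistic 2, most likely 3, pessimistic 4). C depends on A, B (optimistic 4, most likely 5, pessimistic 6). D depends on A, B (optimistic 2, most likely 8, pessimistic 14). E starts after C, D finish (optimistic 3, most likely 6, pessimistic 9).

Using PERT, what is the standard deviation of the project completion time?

2.26 days

te_A = (1 + 4·2 + 3)/6 = 12/6 = 2; σ²_A = ((3−1)/6)² = 0.111
te_B = (2 + 4·3 + 4)/6 = 18/6 = 3; σ²_B = ((4−2)/6)² = 0.111
te_C = (4 + 4·5 + 6)/6 = 30/6 = 5; σ²_C = ((6−4)/6)² = 0.111
te_D = (2 + 4·8 + 14)/6 = 48/6 = 8; σ²_D = ((14−2)/6)² = 4.000
te_E = (3 + 4·6 + 9)/6 = 36/6 = 6; σ²_E = ((9−3)/6)² = 1.000

Forward pass:
ES_A = 0; EF_A = 2
ES_B = 0; EF_B = 3
ES_C = max(EF_A=2, EF_B=3) = 3; EF_C = 3+5 = 8
ES_D = max(EF_A=2, EF_B=3) = 3; EF_D = 3+8 = 11
ES_E = max(EF_C=8, EF_D=11) = 11; EF_E = 11+6 = 17
Expected project duration μ = 17 days. Critical path: B → D → E.

Variance along critical path = 0.111 + 4.000 + 1.000 = 5.111
σ = √5.111 = 2.261 days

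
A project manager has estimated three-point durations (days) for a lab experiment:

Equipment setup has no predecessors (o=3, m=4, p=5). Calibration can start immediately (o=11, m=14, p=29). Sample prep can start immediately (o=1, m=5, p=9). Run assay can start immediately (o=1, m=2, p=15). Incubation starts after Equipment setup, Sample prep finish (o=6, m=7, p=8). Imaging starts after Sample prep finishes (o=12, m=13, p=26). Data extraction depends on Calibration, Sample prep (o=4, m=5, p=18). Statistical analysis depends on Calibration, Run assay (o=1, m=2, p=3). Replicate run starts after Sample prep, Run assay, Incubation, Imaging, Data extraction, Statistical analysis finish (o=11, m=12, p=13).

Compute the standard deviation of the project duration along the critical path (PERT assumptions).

te_Equipment setup = (3 + 4·4 + 5)/6 = 24/6 = 4; σ²_Equipment setup = ((5−3)/6)² = 0.111
te_Calibration = (11 + 4·14 + 29)/6 = 96/6 = 16; σ²_Calibration = ((29−11)/6)² = 9.000
te_Sample prep = (1 + 4·5 + 9)/6 = 30/6 = 5; σ²_Sample prep = ((9−1)/6)² = 1.778
te_Run assay = (1 + 4·2 + 15)/6 = 24/6 = 4; σ²_Run assay = ((15−1)/6)² = 5.444
te_Incubation = (6 + 4·7 + 8)/6 = 42/6 = 7; σ²_Incubation = ((8−6)/6)² = 0.111
te_Imaging = (12 + 4·13 + 26)/6 = 90/6 = 15; σ²_Imaging = ((26−12)/6)² = 5.444
te_Data extraction = (4 + 4·5 + 18)/6 = 42/6 = 7; σ²_Data extraction = ((18−4)/6)² = 5.444
te_Statistical analysis = (1 + 4·2 + 3)/6 = 12/6 = 2; σ²_Statistical analysis = ((3−1)/6)² = 0.111
te_Replicate run = (11 + 4·12 + 13)/6 = 72/6 = 12; σ²_Replicate run = ((13−11)/6)² = 0.111

Forward pass:
ES_Equipment setup = 0; EF_Equipment setup = 4
ES_Calibration = 0; EF_Calibration = 16
ES_Sample prep = 0; EF_Sample prep = 5
ES_Run assay = 0; EF_Run assay = 4
ES_Incubation = max(EF_Equipment setup=4, EF_Sample prep=5) = 5; EF_Incubation = 5+7 = 12
ES_Imaging = 5; EF_Imaging = 5+15 = 20
ES_Data extraction = max(EF_Calibration=16, EF_Sample prep=5) = 16; EF_Data extraction = 16+7 = 23
ES_Statistical analysis = max(EF_Calibration=16, EF_Run assay=4) = 16; EF_Statistical analysis = 16+2 = 18
ES_Replicate run = max(EF_Sample prep=5, EF_Run assay=4, EF_Incubation=12, EF_Imaging=20, EF_Data extraction=23, EF_Statistical analysis=18) = 23; EF_Replicate run = 23+12 = 35
Expected project duration μ = 35 days. Critical path: Calibration → Data extraction → Replicate run.

Variance along critical path = 9.000 + 5.444 + 0.111 = 14.556
σ = √14.556 = 3.815 days

3.82 days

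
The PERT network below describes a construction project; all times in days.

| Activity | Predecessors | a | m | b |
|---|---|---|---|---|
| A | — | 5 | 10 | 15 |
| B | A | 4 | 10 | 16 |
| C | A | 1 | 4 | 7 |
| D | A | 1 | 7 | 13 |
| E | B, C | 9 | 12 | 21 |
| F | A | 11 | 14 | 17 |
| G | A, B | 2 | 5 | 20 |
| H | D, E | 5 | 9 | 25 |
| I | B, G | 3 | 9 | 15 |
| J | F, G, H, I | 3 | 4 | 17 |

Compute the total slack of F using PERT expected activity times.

te_A = (5 + 4·10 + 15)/6 = 60/6 = 10
te_B = (4 + 4·10 + 16)/6 = 60/6 = 10
te_C = (1 + 4·4 + 7)/6 = 24/6 = 4
te_D = (1 + 4·7 + 13)/6 = 42/6 = 7
te_E = (9 + 4·12 + 21)/6 = 78/6 = 13
te_F = (11 + 4·14 + 17)/6 = 84/6 = 14
te_G = (2 + 4·5 + 20)/6 = 42/6 = 7
te_H = (5 + 4·9 + 25)/6 = 66/6 = 11
te_I = (3 + 4·9 + 15)/6 = 54/6 = 9
te_J = (3 + 4·4 + 17)/6 = 36/6 = 6

Forward pass:
ES_A = 0; EF_A = 10
ES_B = 10; EF_B = 10+10 = 20
ES_C = 10; EF_C = 10+4 = 14
ES_D = 10; EF_D = 10+7 = 17
ES_E = max(EF_B=20, EF_C=14) = 20; EF_E = 20+13 = 33
ES_F = 10; EF_F = 10+14 = 24
ES_G = max(EF_A=10, EF_B=20) = 20; EF_G = 20+7 = 27
ES_H = max(EF_D=17, EF_E=33) = 33; EF_H = 33+11 = 44
ES_I = max(EF_B=20, EF_G=27) = 27; EF_I = 27+9 = 36
ES_J = max(EF_F=24, EF_G=27, EF_H=44, EF_I=36) = 44; EF_J = 44+6 = 50
Expected project duration μ = 50 days. Critical path: A → B → E → H → J.

Backward pass:
LF_J = 50; LS_J = 50−6 = 44
LF_I = LS_J = 44; LS_I = 44−9 = 35
LF_H = LS_J = 44; LS_H = 44−11 = 33
LF_G = min(LS_I=35, LS_J=44) = 35; LS_G = 35−7 = 28
LF_F = LS_J = 44; LS_F = 44−14 = 30
LF_E = LS_H = 33; LS_E = 33−13 = 20
LF_D = LS_H = 33; LS_D = 33−7 = 26
LF_C = LS_E = 20; LS_C = 20−4 = 16
LF_B = min(LS_E=20, LS_G=28, LS_I=35) = 20; LS_B = 20−10 = 10
LF_A = min(LS_B=10, LS_C=16, LS_D=26, LS_F=30, LS_G=28) = 10; LS_A = 10−10 = 0
Slack_F = LS_F − ES_F = 30 − 10 = 20

20 days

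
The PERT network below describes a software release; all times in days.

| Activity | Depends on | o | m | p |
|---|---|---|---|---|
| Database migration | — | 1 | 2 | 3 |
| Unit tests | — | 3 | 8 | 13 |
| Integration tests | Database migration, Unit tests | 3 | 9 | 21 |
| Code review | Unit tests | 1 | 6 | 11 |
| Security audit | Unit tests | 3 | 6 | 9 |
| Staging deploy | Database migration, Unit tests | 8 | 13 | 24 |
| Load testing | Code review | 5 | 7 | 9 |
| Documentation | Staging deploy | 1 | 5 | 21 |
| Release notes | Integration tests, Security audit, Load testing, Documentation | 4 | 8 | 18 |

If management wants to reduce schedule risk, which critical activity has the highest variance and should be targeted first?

Documentation

te_Database migration = (1 + 4·2 + 3)/6 = 12/6 = 2; σ²_Database migration = ((3−1)/6)² = 0.111
te_Unit tests = (3 + 4·8 + 13)/6 = 48/6 = 8; σ²_Unit tests = ((13−3)/6)² = 2.778
te_Integration tests = (3 + 4·9 + 21)/6 = 60/6 = 10; σ²_Integration tests = ((21−3)/6)² = 9.000
te_Code review = (1 + 4·6 + 11)/6 = 36/6 = 6; σ²_Code review = ((11−1)/6)² = 2.778
te_Security audit = (3 + 4·6 + 9)/6 = 36/6 = 6; σ²_Security audit = ((9−3)/6)² = 1.000
te_Staging deploy = (8 + 4·13 + 24)/6 = 84/6 = 14; σ²_Staging deploy = ((24−8)/6)² = 7.111
te_Load testing = (5 + 4·7 + 9)/6 = 42/6 = 7; σ²_Load testing = ((9−5)/6)² = 0.444
te_Documentation = (1 + 4·5 + 21)/6 = 42/6 = 7; σ²_Documentation = ((21−1)/6)² = 11.111
te_Release notes = (4 + 4·8 + 18)/6 = 54/6 = 9; σ²_Release notes = ((18−4)/6)² = 5.444

Forward pass:
ES_Database migration = 0; EF_Database migration = 2
ES_Unit tests = 0; EF_Unit tests = 8
ES_Integration tests = max(EF_Database migration=2, EF_Unit tests=8) = 8; EF_Integration tests = 8+10 = 18
ES_Code review = 8; EF_Code review = 8+6 = 14
ES_Security audit = 8; EF_Security audit = 8+6 = 14
ES_Staging deploy = max(EF_Database migration=2, EF_Unit tests=8) = 8; EF_Staging deploy = 8+14 = 22
ES_Load testing = 14; EF_Load testing = 14+7 = 21
ES_Documentation = 22; EF_Documentation = 22+7 = 29
ES_Release notes = max(EF_Integration tests=18, EF_Security audit=14, EF_Load testing=21, EF_Documentation=29) = 29; EF_Release notes = 29+9 = 38
Expected project duration μ = 38 days. Critical path: Unit tests → Staging deploy → Documentation → Release notes.

Variances on critical path: σ²_Unit tests=2.778, σ²_Staging deploy=7.111, σ²_Documentation=11.111, σ²_Release notes=5.444.
Largest is σ²_Documentation = 11.111.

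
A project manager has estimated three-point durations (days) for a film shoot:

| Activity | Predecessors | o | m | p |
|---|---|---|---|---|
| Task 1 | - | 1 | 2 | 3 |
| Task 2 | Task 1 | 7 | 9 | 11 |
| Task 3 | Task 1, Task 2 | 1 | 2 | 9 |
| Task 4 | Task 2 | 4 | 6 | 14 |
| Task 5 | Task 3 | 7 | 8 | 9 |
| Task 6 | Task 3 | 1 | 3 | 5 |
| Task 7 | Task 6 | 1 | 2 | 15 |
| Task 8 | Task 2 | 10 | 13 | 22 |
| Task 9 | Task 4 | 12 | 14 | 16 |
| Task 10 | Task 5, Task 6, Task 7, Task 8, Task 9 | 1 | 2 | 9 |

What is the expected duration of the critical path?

35 days

te_Task 1 = (1 + 4·2 + 3)/6 = 12/6 = 2
te_Task 2 = (7 + 4·9 + 11)/6 = 54/6 = 9
te_Task 3 = (1 + 4·2 + 9)/6 = 18/6 = 3
te_Task 4 = (4 + 4·6 + 14)/6 = 42/6 = 7
te_Task 5 = (7 + 4·8 + 9)/6 = 48/6 = 8
te_Task 6 = (1 + 4·3 + 5)/6 = 18/6 = 3
te_Task 7 = (1 + 4·2 + 15)/6 = 24/6 = 4
te_Task 8 = (10 + 4·13 + 22)/6 = 84/6 = 14
te_Task 9 = (12 + 4·14 + 16)/6 = 84/6 = 14
te_Task 10 = (1 + 4·2 + 9)/6 = 18/6 = 3

Forward pass:
ES_Task 1 = 0; EF_Task 1 = 2
ES_Task 2 = 2; EF_Task 2 = 2+9 = 11
ES_Task 3 = max(EF_Task 1=2, EF_Task 2=11) = 11; EF_Task 3 = 11+3 = 14
ES_Task 4 = 11; EF_Task 4 = 11+7 = 18
ES_Task 5 = 14; EF_Task 5 = 14+8 = 22
ES_Task 6 = 14; EF_Task 6 = 14+3 = 17
ES_Task 7 = 17; EF_Task 7 = 17+4 = 21
ES_Task 8 = 11; EF_Task 8 = 11+14 = 25
ES_Task 9 = 18; EF_Task 9 = 18+14 = 32
ES_Task 10 = max(EF_Task 5=22, EF_Task 6=17, EF_Task 7=21, EF_Task 8=25, EF_Task 9=32) = 32; EF_Task 10 = 32+3 = 35
Expected project duration μ = 35 days. Critical path: Task 1 → Task 2 → Task 4 → Task 9 → Task 10.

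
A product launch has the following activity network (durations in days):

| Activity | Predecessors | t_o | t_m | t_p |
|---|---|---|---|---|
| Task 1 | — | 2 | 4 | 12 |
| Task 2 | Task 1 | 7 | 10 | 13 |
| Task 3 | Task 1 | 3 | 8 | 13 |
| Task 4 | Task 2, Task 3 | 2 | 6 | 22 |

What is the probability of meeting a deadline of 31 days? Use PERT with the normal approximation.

te_Task 1 = (2 + 4·4 + 12)/6 = 30/6 = 5; σ²_Task 1 = ((12−2)/6)² = 2.778
te_Task 2 = (7 + 4·10 + 13)/6 = 60/6 = 10; σ²_Task 2 = ((13−7)/6)² = 1.000
te_Task 3 = (3 + 4·8 + 13)/6 = 48/6 = 8; σ²_Task 3 = ((13−3)/6)² = 2.778
te_Task 4 = (2 + 4·6 + 22)/6 = 48/6 = 8; σ²_Task 4 = ((22−2)/6)² = 11.111

Forward pass:
ES_Task 1 = 0; EF_Task 1 = 5
ES_Task 2 = 5; EF_Task 2 = 5+10 = 15
ES_Task 3 = 5; EF_Task 3 = 5+8 = 13
ES_Task 4 = max(EF_Task 2=15, EF_Task 3=13) = 15; EF_Task 4 = 15+8 = 23
Expected project duration μ = 23 days. Critical path: Task 1 → Task 2 → Task 4.

Variance along critical path = 2.778 + 1.000 + 11.111 = 14.889; σ = √14.889 = 3.859 days.
Z = (31 − 23) / 3.859 = 2.073
P(T ≤ 31) = Φ(2.073) ≈ 0.981

0.981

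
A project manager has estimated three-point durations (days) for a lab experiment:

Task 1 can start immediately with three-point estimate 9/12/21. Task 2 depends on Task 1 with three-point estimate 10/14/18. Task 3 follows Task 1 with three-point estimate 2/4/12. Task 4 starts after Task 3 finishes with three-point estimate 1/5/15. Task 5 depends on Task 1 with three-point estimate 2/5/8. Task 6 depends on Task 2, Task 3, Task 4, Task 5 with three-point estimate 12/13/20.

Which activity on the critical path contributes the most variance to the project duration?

Task 1

te_Task 1 = (9 + 4·12 + 21)/6 = 78/6 = 13; σ²_Task 1 = ((21−9)/6)² = 4.000
te_Task 2 = (10 + 4·14 + 18)/6 = 84/6 = 14; σ²_Task 2 = ((18−10)/6)² = 1.778
te_Task 3 = (2 + 4·4 + 12)/6 = 30/6 = 5; σ²_Task 3 = ((12−2)/6)² = 2.778
te_Task 4 = (1 + 4·5 + 15)/6 = 36/6 = 6; σ²_Task 4 = ((15−1)/6)² = 5.444
te_Task 5 = (2 + 4·5 + 8)/6 = 30/6 = 5; σ²_Task 5 = ((8−2)/6)² = 1.000
te_Task 6 = (12 + 4·13 + 20)/6 = 84/6 = 14; σ²_Task 6 = ((20−12)/6)² = 1.778

Forward pass:
ES_Task 1 = 0; EF_Task 1 = 13
ES_Task 2 = 13; EF_Task 2 = 13+14 = 27
ES_Task 3 = 13; EF_Task 3 = 13+5 = 18
ES_Task 4 = 18; EF_Task 4 = 18+6 = 24
ES_Task 5 = 13; EF_Task 5 = 13+5 = 18
ES_Task 6 = max(EF_Task 2=27, EF_Task 3=18, EF_Task 4=24, EF_Task 5=18) = 27; EF_Task 6 = 27+14 = 41
Expected project duration μ = 41 days. Critical path: Task 1 → Task 2 → Task 6.

Variances on critical path: σ²_Task 1=4.000, σ²_Task 2=1.778, σ²_Task 6=1.778.
Largest is σ²_Task 1 = 4.000.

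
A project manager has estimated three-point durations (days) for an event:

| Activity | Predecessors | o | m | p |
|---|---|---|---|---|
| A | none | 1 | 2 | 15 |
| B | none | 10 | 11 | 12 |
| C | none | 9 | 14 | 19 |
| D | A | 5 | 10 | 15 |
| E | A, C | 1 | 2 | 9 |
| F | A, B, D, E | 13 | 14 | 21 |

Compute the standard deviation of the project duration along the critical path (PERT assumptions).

te_A = (1 + 4·2 + 15)/6 = 24/6 = 4; σ²_A = ((15−1)/6)² = 5.444
te_B = (10 + 4·11 + 12)/6 = 66/6 = 11; σ²_B = ((12−10)/6)² = 0.111
te_C = (9 + 4·14 + 19)/6 = 84/6 = 14; σ²_C = ((19−9)/6)² = 2.778
te_D = (5 + 4·10 + 15)/6 = 60/6 = 10; σ²_D = ((15−5)/6)² = 2.778
te_E = (1 + 4·2 + 9)/6 = 18/6 = 3; σ²_E = ((9−1)/6)² = 1.778
te_F = (13 + 4·14 + 21)/6 = 90/6 = 15; σ²_F = ((21−13)/6)² = 1.778

Forward pass:
ES_A = 0; EF_A = 4
ES_B = 0; EF_B = 11
ES_C = 0; EF_C = 14
ES_D = 4; EF_D = 4+10 = 14
ES_E = max(EF_A=4, EF_C=14) = 14; EF_E = 14+3 = 17
ES_F = max(EF_A=4, EF_B=11, EF_D=14, EF_E=17) = 17; EF_F = 17+15 = 32
Expected project duration μ = 32 days. Critical path: C → E → F.

Variance along critical path = 2.778 + 1.778 + 1.778 = 6.333
σ = √6.333 = 2.517 days

2.52 days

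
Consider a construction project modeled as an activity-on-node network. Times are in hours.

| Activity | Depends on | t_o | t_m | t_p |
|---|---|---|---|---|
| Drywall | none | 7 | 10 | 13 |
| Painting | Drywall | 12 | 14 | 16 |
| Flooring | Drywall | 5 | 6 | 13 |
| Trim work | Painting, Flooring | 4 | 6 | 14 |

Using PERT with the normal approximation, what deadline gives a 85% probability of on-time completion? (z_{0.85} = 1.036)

te_Drywall = (7 + 4·10 + 13)/6 = 60/6 = 10; σ²_Drywall = ((13−7)/6)² = 1.000
te_Painting = (12 + 4·14 + 16)/6 = 84/6 = 14; σ²_Painting = ((16−12)/6)² = 0.444
te_Flooring = (5 + 4·6 + 13)/6 = 42/6 = 7; σ²_Flooring = ((13−5)/6)² = 1.778
te_Trim work = (4 + 4·6 + 14)/6 = 42/6 = 7; σ²_Trim work = ((14−4)/6)² = 2.778

Forward pass:
ES_Drywall = 0; EF_Drywall = 10
ES_Painting = 10; EF_Painting = 10+14 = 24
ES_Flooring = 10; EF_Flooring = 10+7 = 17
ES_Trim work = max(EF_Painting=24, EF_Flooring=17) = 24; EF_Trim work = 24+7 = 31
Expected project duration μ = 31 hours. Critical path: Drywall → Painting → Trim work.

Variance along critical path = 1.000 + 0.444 + 2.778 = 4.222; σ = 2.055 hours.
D = μ + z·σ = 31 + 1.036·2.055 = 33.1 hours

33.1 hours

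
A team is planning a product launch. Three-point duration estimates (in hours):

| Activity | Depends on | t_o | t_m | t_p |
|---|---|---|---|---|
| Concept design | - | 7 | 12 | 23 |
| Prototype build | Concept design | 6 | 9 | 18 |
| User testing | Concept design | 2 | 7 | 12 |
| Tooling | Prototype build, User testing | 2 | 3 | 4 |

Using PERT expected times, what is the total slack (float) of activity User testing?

te_Concept design = (7 + 4·12 + 23)/6 = 78/6 = 13
te_Prototype build = (6 + 4·9 + 18)/6 = 60/6 = 10
te_User testing = (2 + 4·7 + 12)/6 = 42/6 = 7
te_Tooling = (2 + 4·3 + 4)/6 = 18/6 = 3

Forward pass:
ES_Concept design = 0; EF_Concept design = 13
ES_Prototype build = 13; EF_Prototype build = 13+10 = 23
ES_User testing = 13; EF_User testing = 13+7 = 20
ES_Tooling = max(EF_Prototype build=23, EF_User testing=20) = 23; EF_Tooling = 23+3 = 26
Expected project duration μ = 26 hours. Critical path: Concept design → Prototype build → Tooling.

Backward pass:
LF_Tooling = 26; LS_Tooling = 26−3 = 23
LF_User testing = LS_Tooling = 23; LS_User testing = 23−7 = 16
LF_Prototype build = LS_Tooling = 23; LS_Prototype build = 23−10 = 13
LF_Concept design = min(LS_Prototype build=13, LS_User testing=16) = 13; LS_Concept design = 13−13 = 0
Slack_User testing = LS_User testing − ES_User testing = 16 − 13 = 3

3 hours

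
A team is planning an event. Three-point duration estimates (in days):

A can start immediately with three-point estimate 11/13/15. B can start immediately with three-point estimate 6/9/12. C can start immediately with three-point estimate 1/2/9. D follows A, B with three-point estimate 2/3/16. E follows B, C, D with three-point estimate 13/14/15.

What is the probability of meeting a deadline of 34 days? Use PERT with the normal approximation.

te_A = (11 + 4·13 + 15)/6 = 78/6 = 13; σ²_A = ((15−11)/6)² = 0.444
te_B = (6 + 4·9 + 12)/6 = 54/6 = 9; σ²_B = ((12−6)/6)² = 1.000
te_C = (1 + 4·2 + 9)/6 = 18/6 = 3; σ²_C = ((9−1)/6)² = 1.778
te_D = (2 + 4·3 + 16)/6 = 30/6 = 5; σ²_D = ((16−2)/6)² = 5.444
te_E = (13 + 4·14 + 15)/6 = 84/6 = 14; σ²_E = ((15−13)/6)² = 0.111

Forward pass:
ES_A = 0; EF_A = 13
ES_B = 0; EF_B = 9
ES_C = 0; EF_C = 3
ES_D = max(EF_A=13, EF_B=9) = 13; EF_D = 13+5 = 18
ES_E = max(EF_B=9, EF_C=3, EF_D=18) = 18; EF_E = 18+14 = 32
Expected project duration μ = 32 days. Critical path: A → D → E.

Variance along critical path = 0.444 + 5.444 + 0.111 = 6.000; σ = √6.000 = 2.449 days.
Z = (34 − 32) / 2.449 = 0.816
P(T ≤ 34) = Φ(0.816) ≈ 0.793

0.793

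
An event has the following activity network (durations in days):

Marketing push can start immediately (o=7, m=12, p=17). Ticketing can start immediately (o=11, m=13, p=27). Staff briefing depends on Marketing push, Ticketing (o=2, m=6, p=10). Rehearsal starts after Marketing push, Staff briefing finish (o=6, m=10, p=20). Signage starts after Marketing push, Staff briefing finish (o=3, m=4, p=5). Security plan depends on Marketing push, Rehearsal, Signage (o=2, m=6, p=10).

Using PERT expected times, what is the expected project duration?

38 days

te_Marketing push = (7 + 4·12 + 17)/6 = 72/6 = 12
te_Ticketing = (11 + 4·13 + 27)/6 = 90/6 = 15
te_Staff briefing = (2 + 4·6 + 10)/6 = 36/6 = 6
te_Rehearsal = (6 + 4·10 + 20)/6 = 66/6 = 11
te_Signage = (3 + 4·4 + 5)/6 = 24/6 = 4
te_Security plan = (2 + 4·6 + 10)/6 = 36/6 = 6

Forward pass:
ES_Marketing push = 0; EF_Marketing push = 12
ES_Ticketing = 0; EF_Ticketing = 15
ES_Staff briefing = max(EF_Marketing push=12, EF_Ticketing=15) = 15; EF_Staff briefing = 15+6 = 21
ES_Rehearsal = max(EF_Marketing push=12, EF_Staff briefing=21) = 21; EF_Rehearsal = 21+11 = 32
ES_Signage = max(EF_Marketing push=12, EF_Staff briefing=21) = 21; EF_Signage = 21+4 = 25
ES_Security plan = max(EF_Marketing push=12, EF_Rehearsal=32, EF_Signage=25) = 32; EF_Security plan = 32+6 = 38
Expected project duration μ = 38 days. Critical path: Ticketing → Staff briefing → Rehearsal → Security plan.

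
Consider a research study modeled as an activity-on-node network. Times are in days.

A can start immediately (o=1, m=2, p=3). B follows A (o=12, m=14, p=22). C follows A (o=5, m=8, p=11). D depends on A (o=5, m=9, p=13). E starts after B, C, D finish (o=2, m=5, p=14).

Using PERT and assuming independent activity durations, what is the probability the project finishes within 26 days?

0.873

te_A = (1 + 4·2 + 3)/6 = 12/6 = 2; σ²_A = ((3−1)/6)² = 0.111
te_B = (12 + 4·14 + 22)/6 = 90/6 = 15; σ²_B = ((22−12)/6)² = 2.778
te_C = (5 + 4·8 + 11)/6 = 48/6 = 8; σ²_C = ((11−5)/6)² = 1.000
te_D = (5 + 4·9 + 13)/6 = 54/6 = 9; σ²_D = ((13−5)/6)² = 1.778
te_E = (2 + 4·5 + 14)/6 = 36/6 = 6; σ²_E = ((14−2)/6)² = 4.000

Forward pass:
ES_A = 0; EF_A = 2
ES_B = 2; EF_B = 2+15 = 17
ES_C = 2; EF_C = 2+8 = 10
ES_D = 2; EF_D = 2+9 = 11
ES_E = max(EF_B=17, EF_C=10, EF_D=11) = 17; EF_E = 17+6 = 23
Expected project duration μ = 23 days. Critical path: A → B → E.

Variance along critical path = 0.111 + 2.778 + 4.000 = 6.889; σ = √6.889 = 2.625 days.
Z = (26 − 23) / 2.625 = 1.143
P(T ≤ 26) = Φ(1.143) ≈ 0.873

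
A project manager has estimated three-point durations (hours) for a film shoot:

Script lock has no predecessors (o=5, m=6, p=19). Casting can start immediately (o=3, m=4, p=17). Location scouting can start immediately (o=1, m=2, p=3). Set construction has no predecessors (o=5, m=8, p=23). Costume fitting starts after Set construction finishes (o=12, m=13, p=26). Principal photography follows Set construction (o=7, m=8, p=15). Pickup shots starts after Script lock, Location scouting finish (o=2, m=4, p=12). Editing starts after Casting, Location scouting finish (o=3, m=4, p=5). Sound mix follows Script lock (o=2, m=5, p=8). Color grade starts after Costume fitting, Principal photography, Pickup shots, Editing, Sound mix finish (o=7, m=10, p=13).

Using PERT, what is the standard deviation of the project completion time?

te_Script lock = (5 + 4·6 + 19)/6 = 48/6 = 8; σ²_Script lock = ((19−5)/6)² = 5.444
te_Casting = (3 + 4·4 + 17)/6 = 36/6 = 6; σ²_Casting = ((17−3)/6)² = 5.444
te_Location scouting = (1 + 4·2 + 3)/6 = 12/6 = 2; σ²_Location scouting = ((3−1)/6)² = 0.111
te_Set construction = (5 + 4·8 + 23)/6 = 60/6 = 10; σ²_Set construction = ((23−5)/6)² = 9.000
te_Costume fitting = (12 + 4·13 + 26)/6 = 90/6 = 15; σ²_Costume fitting = ((26−12)/6)² = 5.444
te_Principal photography = (7 + 4·8 + 15)/6 = 54/6 = 9; σ²_Principal photography = ((15−7)/6)² = 1.778
te_Pickup shots = (2 + 4·4 + 12)/6 = 30/6 = 5; σ²_Pickup shots = ((12−2)/6)² = 2.778
te_Editing = (3 + 4·4 + 5)/6 = 24/6 = 4; σ²_Editing = ((5−3)/6)² = 0.111
te_Sound mix = (2 + 4·5 + 8)/6 = 30/6 = 5; σ²_Sound mix = ((8−2)/6)² = 1.000
te_Color grade = (7 + 4·10 + 13)/6 = 60/6 = 10; σ²_Color grade = ((13−7)/6)² = 1.000

Forward pass:
ES_Script lock = 0; EF_Script lock = 8
ES_Casting = 0; EF_Casting = 6
ES_Location scouting = 0; EF_Location scouting = 2
ES_Set construction = 0; EF_Set construction = 10
ES_Costume fitting = 10; EF_Costume fitting = 10+15 = 25
ES_Principal photography = 10; EF_Principal photography = 10+9 = 19
ES_Pickup shots = max(EF_Script lock=8, EF_Location scouting=2) = 8; EF_Pickup shots = 8+5 = 13
ES_Editing = max(EF_Casting=6, EF_Location scouting=2) = 6; EF_Editing = 6+4 = 10
ES_Sound mix = 8; EF_Sound mix = 8+5 = 13
ES_Color grade = max(EF_Costume fitting=25, EF_Principal photography=19, EF_Pickup shots=13, EF_Editing=10, EF_Sound mix=13) = 25; EF_Color grade = 25+10 = 35
Expected project duration μ = 35 hours. Critical path: Set construction → Costume fitting → Color grade.

Variance along critical path = 9.000 + 5.444 + 1.000 = 15.444
σ = √15.444 = 3.930 hours

3.93 hours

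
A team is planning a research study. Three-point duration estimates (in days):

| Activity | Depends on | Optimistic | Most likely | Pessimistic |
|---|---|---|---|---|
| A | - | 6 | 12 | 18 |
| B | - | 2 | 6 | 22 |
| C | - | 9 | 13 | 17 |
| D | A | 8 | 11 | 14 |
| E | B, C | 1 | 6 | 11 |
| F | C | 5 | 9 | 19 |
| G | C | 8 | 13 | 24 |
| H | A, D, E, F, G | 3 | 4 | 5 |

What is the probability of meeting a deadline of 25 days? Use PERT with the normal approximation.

te_A = (6 + 4·12 + 18)/6 = 72/6 = 12; σ²_A = ((18−6)/6)² = 4.000
te_B = (2 + 4·6 + 22)/6 = 48/6 = 8; σ²_B = ((22−2)/6)² = 11.111
te_C = (9 + 4·13 + 17)/6 = 78/6 = 13; σ²_C = ((17−9)/6)² = 1.778
te_D = (8 + 4·11 + 14)/6 = 66/6 = 11; σ²_D = ((14−8)/6)² = 1.000
te_E = (1 + 4·6 + 11)/6 = 36/6 = 6; σ²_E = ((11−1)/6)² = 2.778
te_F = (5 + 4·9 + 19)/6 = 60/6 = 10; σ²_F = ((19−5)/6)² = 5.444
te_G = (8 + 4·13 + 24)/6 = 84/6 = 14; σ²_G = ((24−8)/6)² = 7.111
te_H = (3 + 4·4 + 5)/6 = 24/6 = 4; σ²_H = ((5−3)/6)² = 0.111

Forward pass:
ES_A = 0; EF_A = 12
ES_B = 0; EF_B = 8
ES_C = 0; EF_C = 13
ES_D = 12; EF_D = 12+11 = 23
ES_E = max(EF_B=8, EF_C=13) = 13; EF_E = 13+6 = 19
ES_F = 13; EF_F = 13+10 = 23
ES_G = 13; EF_G = 13+14 = 27
ES_H = max(EF_A=12, EF_D=23, EF_E=19, EF_F=23, EF_G=27) = 27; EF_H = 27+4 = 31
Expected project duration μ = 31 days. Critical path: C → G → H.

Variance along critical path = 1.778 + 7.111 + 0.111 = 9.000; σ = √9.000 = 3.000 days.
Z = (25 − 31) / 3.000 = -2.000
P(T ≤ 25) = Φ(-2.000) ≈ 0.023

0.023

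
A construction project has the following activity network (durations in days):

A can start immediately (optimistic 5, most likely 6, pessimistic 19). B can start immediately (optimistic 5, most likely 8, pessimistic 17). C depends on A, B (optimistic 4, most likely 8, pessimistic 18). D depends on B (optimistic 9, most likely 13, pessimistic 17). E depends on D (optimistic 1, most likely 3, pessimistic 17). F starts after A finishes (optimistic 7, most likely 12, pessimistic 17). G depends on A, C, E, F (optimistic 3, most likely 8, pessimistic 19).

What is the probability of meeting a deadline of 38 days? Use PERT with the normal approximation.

te_A = (5 + 4·6 + 19)/6 = 48/6 = 8; σ²_A = ((19−5)/6)² = 5.444
te_B = (5 + 4·8 + 17)/6 = 54/6 = 9; σ²_B = ((17−5)/6)² = 4.000
te_C = (4 + 4·8 + 18)/6 = 54/6 = 9; σ²_C = ((18−4)/6)² = 5.444
te_D = (9 + 4·13 + 17)/6 = 78/6 = 13; σ²_D = ((17−9)/6)² = 1.778
te_E = (1 + 4·3 + 17)/6 = 30/6 = 5; σ²_E = ((17−1)/6)² = 7.111
te_F = (7 + 4·12 + 17)/6 = 72/6 = 12; σ²_F = ((17−7)/6)² = 2.778
te_G = (3 + 4·8 + 19)/6 = 54/6 = 9; σ²_G = ((19−3)/6)² = 7.111

Forward pass:
ES_A = 0; EF_A = 8
ES_B = 0; EF_B = 9
ES_C = max(EF_A=8, EF_B=9) = 9; EF_C = 9+9 = 18
ES_D = 9; EF_D = 9+13 = 22
ES_E = 22; EF_E = 22+5 = 27
ES_F = 8; EF_F = 8+12 = 20
ES_G = max(EF_A=8, EF_C=18, EF_E=27, EF_F=20) = 27; EF_G = 27+9 = 36
Expected project duration μ = 36 days. Critical path: B → D → E → G.

Variance along critical path = 4.000 + 1.778 + 7.111 + 7.111 = 20.000; σ = √20.000 = 4.472 days.
Z = (38 − 36) / 4.472 = 0.447
P(T ≤ 38) = Φ(0.447) ≈ 0.673

0.673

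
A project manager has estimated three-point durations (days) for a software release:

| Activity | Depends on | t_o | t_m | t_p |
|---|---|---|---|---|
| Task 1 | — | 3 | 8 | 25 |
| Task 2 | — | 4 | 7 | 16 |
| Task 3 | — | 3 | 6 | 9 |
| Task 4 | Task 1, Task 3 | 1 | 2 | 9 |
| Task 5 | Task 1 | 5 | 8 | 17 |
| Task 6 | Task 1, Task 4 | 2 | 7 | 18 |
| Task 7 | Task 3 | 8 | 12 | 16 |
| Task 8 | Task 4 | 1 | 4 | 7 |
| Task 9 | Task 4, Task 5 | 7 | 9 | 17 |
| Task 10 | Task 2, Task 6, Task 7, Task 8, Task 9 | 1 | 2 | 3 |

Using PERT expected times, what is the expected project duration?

te_Task 1 = (3 + 4·8 + 25)/6 = 60/6 = 10
te_Task 2 = (4 + 4·7 + 16)/6 = 48/6 = 8
te_Task 3 = (3 + 4·6 + 9)/6 = 36/6 = 6
te_Task 4 = (1 + 4·2 + 9)/6 = 18/6 = 3
te_Task 5 = (5 + 4·8 + 17)/6 = 54/6 = 9
te_Task 6 = (2 + 4·7 + 18)/6 = 48/6 = 8
te_Task 7 = (8 + 4·12 + 16)/6 = 72/6 = 12
te_Task 8 = (1 + 4·4 + 7)/6 = 24/6 = 4
te_Task 9 = (7 + 4·9 + 17)/6 = 60/6 = 10
te_Task 10 = (1 + 4·2 + 3)/6 = 12/6 = 2

Forward pass:
ES_Task 1 = 0; EF_Task 1 = 10
ES_Task 2 = 0; EF_Task 2 = 8
ES_Task 3 = 0; EF_Task 3 = 6
ES_Task 4 = max(EF_Task 1=10, EF_Task 3=6) = 10; EF_Task 4 = 10+3 = 13
ES_Task 5 = 10; EF_Task 5 = 10+9 = 19
ES_Task 6 = max(EF_Task 1=10, EF_Task 4=13) = 13; EF_Task 6 = 13+8 = 21
ES_Task 7 = 6; EF_Task 7 = 6+12 = 18
ES_Task 8 = 13; EF_Task 8 = 13+4 = 17
ES_Task 9 = max(EF_Task 4=13, EF_Task 5=19) = 19; EF_Task 9 = 19+10 = 29
ES_Task 10 = max(EF_Task 2=8, EF_Task 6=21, EF_Task 7=18, EF_Task 8=17, EF_Task 9=29) = 29; EF_Task 10 = 29+2 = 31
Expected project duration μ = 31 days. Critical path: Task 1 → Task 5 → Task 9 → Task 10.

31 days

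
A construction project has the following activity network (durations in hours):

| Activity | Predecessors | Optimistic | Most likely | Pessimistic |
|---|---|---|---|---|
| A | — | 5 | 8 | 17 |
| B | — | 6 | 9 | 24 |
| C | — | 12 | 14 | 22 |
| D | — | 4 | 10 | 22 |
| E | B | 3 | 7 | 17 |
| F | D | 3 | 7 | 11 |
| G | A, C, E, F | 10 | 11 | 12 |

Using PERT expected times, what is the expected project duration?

te_A = (5 + 4·8 + 17)/6 = 54/6 = 9
te_B = (6 + 4·9 + 24)/6 = 66/6 = 11
te_C = (12 + 4·14 + 22)/6 = 90/6 = 15
te_D = (4 + 4·10 + 22)/6 = 66/6 = 11
te_E = (3 + 4·7 + 17)/6 = 48/6 = 8
te_F = (3 + 4·7 + 11)/6 = 42/6 = 7
te_G = (10 + 4·11 + 12)/6 = 66/6 = 11

Forward pass:
ES_A = 0; EF_A = 9
ES_B = 0; EF_B = 11
ES_C = 0; EF_C = 15
ES_D = 0; EF_D = 11
ES_E = 11; EF_E = 11+8 = 19
ES_F = 11; EF_F = 11+7 = 18
ES_G = max(EF_A=9, EF_C=15, EF_E=19, EF_F=18) = 19; EF_G = 19+11 = 30
Expected project duration μ = 30 hours. Critical path: B → E → G.

30 hours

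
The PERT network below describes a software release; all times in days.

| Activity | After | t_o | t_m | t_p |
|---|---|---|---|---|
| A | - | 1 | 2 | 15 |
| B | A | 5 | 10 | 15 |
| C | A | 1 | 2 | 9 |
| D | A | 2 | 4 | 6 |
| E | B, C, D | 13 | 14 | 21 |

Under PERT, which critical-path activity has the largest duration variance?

A

te_A = (1 + 4·2 + 15)/6 = 24/6 = 4; σ²_A = ((15−1)/6)² = 5.444
te_B = (5 + 4·10 + 15)/6 = 60/6 = 10; σ²_B = ((15−5)/6)² = 2.778
te_C = (1 + 4·2 + 9)/6 = 18/6 = 3; σ²_C = ((9−1)/6)² = 1.778
te_D = (2 + 4·4 + 6)/6 = 24/6 = 4; σ²_D = ((6−2)/6)² = 0.444
te_E = (13 + 4·14 + 21)/6 = 90/6 = 15; σ²_E = ((21−13)/6)² = 1.778

Forward pass:
ES_A = 0; EF_A = 4
ES_B = 4; EF_B = 4+10 = 14
ES_C = 4; EF_C = 4+3 = 7
ES_D = 4; EF_D = 4+4 = 8
ES_E = max(EF_B=14, EF_C=7, EF_D=8) = 14; EF_E = 14+15 = 29
Expected project duration μ = 29 days. Critical path: A → B → E.

Variances on critical path: σ²_A=5.444, σ²_B=2.778, σ²_E=1.778.
Largest is σ²_A = 5.444.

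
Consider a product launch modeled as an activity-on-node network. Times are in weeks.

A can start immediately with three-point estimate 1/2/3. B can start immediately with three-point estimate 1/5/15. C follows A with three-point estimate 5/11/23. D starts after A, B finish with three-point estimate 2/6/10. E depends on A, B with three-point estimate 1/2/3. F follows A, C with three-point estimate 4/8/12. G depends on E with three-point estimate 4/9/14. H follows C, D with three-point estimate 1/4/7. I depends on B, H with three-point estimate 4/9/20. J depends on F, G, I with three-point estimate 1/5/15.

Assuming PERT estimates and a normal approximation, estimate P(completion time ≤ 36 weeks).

0.663

te_A = (1 + 4·2 + 3)/6 = 12/6 = 2; σ²_A = ((3−1)/6)² = 0.111
te_B = (1 + 4·5 + 15)/6 = 36/6 = 6; σ²_B = ((15−1)/6)² = 5.444
te_C = (5 + 4·11 + 23)/6 = 72/6 = 12; σ²_C = ((23−5)/6)² = 9.000
te_D = (2 + 4·6 + 10)/6 = 36/6 = 6; σ²_D = ((10−2)/6)² = 1.778
te_E = (1 + 4·2 + 3)/6 = 12/6 = 2; σ²_E = ((3−1)/6)² = 0.111
te_F = (4 + 4·8 + 12)/6 = 48/6 = 8; σ²_F = ((12−4)/6)² = 1.778
te_G = (4 + 4·9 + 14)/6 = 54/6 = 9; σ²_G = ((14−4)/6)² = 2.778
te_H = (1 + 4·4 + 7)/6 = 24/6 = 4; σ²_H = ((7−1)/6)² = 1.000
te_I = (4 + 4·9 + 20)/6 = 60/6 = 10; σ²_I = ((20−4)/6)² = 7.111
te_J = (1 + 4·5 + 15)/6 = 36/6 = 6; σ²_J = ((15−1)/6)² = 5.444

Forward pass:
ES_A = 0; EF_A = 2
ES_B = 0; EF_B = 6
ES_C = 2; EF_C = 2+12 = 14
ES_D = max(EF_A=2, EF_B=6) = 6; EF_D = 6+6 = 12
ES_E = max(EF_A=2, EF_B=6) = 6; EF_E = 6+2 = 8
ES_F = max(EF_A=2, EF_C=14) = 14; EF_F = 14+8 = 22
ES_G = 8; EF_G = 8+9 = 17
ES_H = max(EF_C=14, EF_D=12) = 14; EF_H = 14+4 = 18
ES_I = max(EF_B=6, EF_H=18) = 18; EF_I = 18+10 = 28
ES_J = max(EF_F=22, EF_G=17, EF_I=28) = 28; EF_J = 28+6 = 34
Expected project duration μ = 34 weeks. Critical path: A → C → H → I → J.

Variance along critical path = 0.111 + 9.000 + 1.000 + 7.111 + 5.444 = 22.667; σ = √22.667 = 4.761 weeks.
Z = (36 − 34) / 4.761 = 0.420
P(T ≤ 36) = Φ(0.420) ≈ 0.663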